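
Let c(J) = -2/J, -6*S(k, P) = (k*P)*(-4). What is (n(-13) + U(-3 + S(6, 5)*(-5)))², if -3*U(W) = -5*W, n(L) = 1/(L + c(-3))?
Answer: 363436096/12321 ≈ 29497.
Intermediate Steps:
S(k, P) = 2*P*k/3 (S(k, P) = -k*P*(-4)/6 = -P*k*(-4)/6 = -(-2)*P*k/3 = 2*P*k/3)
n(L) = 1/(⅔ + L) (n(L) = 1/(L - 2/(-3)) = 1/(L - 2*(-⅓)) = 1/(L + ⅔) = 1/(⅔ + L))
U(W) = 5*W/3 (U(W) = -(-5)*W/3 = 5*W/3)
(n(-13) + U(-3 + S(6, 5)*(-5)))² = (3/(2 + 3*(-13)) + 5*(-3 + ((⅔)*5*6)*(-5))/3)² = (3/(2 - 39) + 5*(-3 + 20*(-5))/3)² = (3/(-37) + 5*(-3 - 100)/3)² = (3*(-1/37) + (5/3)*(-103))² = (-3/37 - 515/3)² = (-19064/111)² = 363436096/12321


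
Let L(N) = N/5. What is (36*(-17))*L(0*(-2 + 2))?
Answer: 0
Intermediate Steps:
L(N) = N/5 (L(N) = N*(⅕) = N/5)
(36*(-17))*L(0*(-2 + 2)) = (36*(-17))*((0*(-2 + 2))/5) = -612*0*0/5 = -612*0/5 = -612*0 = 0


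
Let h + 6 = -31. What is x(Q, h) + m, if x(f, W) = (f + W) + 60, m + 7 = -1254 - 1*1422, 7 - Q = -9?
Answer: -2644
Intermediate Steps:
Q = 16 (Q = 7 - 1*(-9) = 7 + 9 = 16)
h = -37 (h = -6 - 31 = -37)
m = -2683 (m = -7 + (-1254 - 1*1422) = -7 + (-1254 - 1422) = -7 - 2676 = -2683)
x(f, W) = 60 + W + f (x(f, W) = (W + f) + 60 = 60 + W + f)
x(Q, h) + m = (60 - 37 + 16) - 2683 = 39 - 2683 = -2644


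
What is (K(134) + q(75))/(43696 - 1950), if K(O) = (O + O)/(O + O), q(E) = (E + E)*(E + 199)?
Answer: 41101/41746 ≈ 0.98455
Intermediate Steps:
q(E) = 2*E*(199 + E) (q(E) = (2*E)*(199 + E) = 2*E*(199 + E))
K(O) = 1 (K(O) = (2*O)/((2*O)) = (2*O)*(1/(2*O)) = 1)
(K(134) + q(75))/(43696 - 1950) = (1 + 2*75*(199 + 75))/(43696 - 1950) = (1 + 2*75*274)/41746 = (1 + 41100)*(1/41746) = 41101*(1/41746) = 41101/41746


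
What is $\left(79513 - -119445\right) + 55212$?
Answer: $254170$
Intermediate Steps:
$\left(79513 - -119445\right) + 55212 = \left(79513 + 119445\right) + 55212 = 198958 + 55212 = 254170$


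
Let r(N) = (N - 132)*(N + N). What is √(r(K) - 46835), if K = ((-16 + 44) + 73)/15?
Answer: I*√10917433/15 ≈ 220.28*I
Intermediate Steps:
K = 101/15 (K = (28 + 73)*(1/15) = 101*(1/15) = 101/15 ≈ 6.7333)
r(N) = 2*N*(-132 + N) (r(N) = (-132 + N)*(2*N) = 2*N*(-132 + N))
√(r(K) - 46835) = √(2*(101/15)*(-132 + 101/15) - 46835) = √(2*(101/15)*(-1879/15) - 46835) = √(-379558/225 - 46835) = √(-10917433/225) = I*√10917433/15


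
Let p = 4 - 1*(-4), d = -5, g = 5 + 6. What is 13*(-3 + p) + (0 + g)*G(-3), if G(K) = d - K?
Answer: 43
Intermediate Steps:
g = 11
G(K) = -5 - K
p = 8 (p = 4 + 4 = 8)
13*(-3 + p) + (0 + g)*G(-3) = 13*(-3 + 8) + (0 + 11)*(-5 - 1*(-3)) = 13*5 + 11*(-5 + 3) = 65 + 11*(-2) = 65 - 22 = 43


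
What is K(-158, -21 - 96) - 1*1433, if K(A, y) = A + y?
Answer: -1708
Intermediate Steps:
K(-158, -21 - 96) - 1*1433 = (-158 + (-21 - 96)) - 1*1433 = (-158 - 117) - 1433 = -275 - 1433 = -1708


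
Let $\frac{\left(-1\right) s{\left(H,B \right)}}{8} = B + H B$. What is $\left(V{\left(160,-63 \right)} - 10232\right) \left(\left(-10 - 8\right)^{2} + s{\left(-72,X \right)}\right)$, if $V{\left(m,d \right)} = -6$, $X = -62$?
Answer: $357224296$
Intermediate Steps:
$s{\left(H,B \right)} = - 8 B - 8 B H$ ($s{\left(H,B \right)} = - 8 \left(B + H B\right) = - 8 \left(B + B H\right) = - 8 B - 8 B H$)
$\left(V{\left(160,-63 \right)} - 10232\right) \left(\left(-10 - 8\right)^{2} + s{\left(-72,X \right)}\right) = \left(-6 - 10232\right) \left(\left(-10 - 8\right)^{2} - - 496 \left(1 - 72\right)\right) = - 10238 \left(\left(-18\right)^{2} - \left(-496\right) \left(-71\right)\right) = - 10238 \left(324 - 35216\right) = \left(-10238\right) \left(-34892\right) = 357224296$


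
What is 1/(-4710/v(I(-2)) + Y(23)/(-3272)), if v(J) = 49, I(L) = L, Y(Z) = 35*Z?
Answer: -160328/15450565 ≈ -0.010377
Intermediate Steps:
1/(-4710/v(I(-2)) + Y(23)/(-3272)) = 1/(-4710/49 + (35*23)/(-3272)) = 1/(-4710*1/49 + 805*(-1/3272)) = 1/(-4710/49 - 805/3272) = 1/(-15450565/160328) = -160328/15450565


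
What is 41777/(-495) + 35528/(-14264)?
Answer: -76686686/882585 ≈ -86.889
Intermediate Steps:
41777/(-495) + 35528/(-14264) = 41777*(-1/495) + 35528*(-1/14264) = -41777/495 - 4441/1783 = -76686686/882585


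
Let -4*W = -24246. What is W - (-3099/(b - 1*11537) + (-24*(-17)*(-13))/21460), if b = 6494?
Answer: 109325437417/18037130 ≈ 6061.1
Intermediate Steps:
W = 12123/2 (W = -¼*(-24246) = 12123/2 ≈ 6061.5)
W - (-3099/(b - 1*11537) + (-24*(-17)*(-13))/21460) = 12123/2 - (-3099/(6494 - 1*11537) + (-24*(-17)*(-13))/21460) = 12123/2 - (-3099/(6494 - 11537) + (408*(-13))*(1/21460)) = 12123/2 - (-3099/(-5043) - 5304*1/21460) = 12123/2 - (-3099*(-1/5043) - 1326/5365) = 12123/2 - (1033/1681 - 1326/5365) = 12123/2 - 1*3313039/9018565 = 12123/2 - 3313039/9018565 = 109325437417/18037130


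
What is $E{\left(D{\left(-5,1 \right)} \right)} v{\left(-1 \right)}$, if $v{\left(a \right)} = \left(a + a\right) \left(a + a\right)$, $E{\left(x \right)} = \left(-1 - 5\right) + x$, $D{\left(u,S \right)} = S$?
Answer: $-20$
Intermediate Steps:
$E{\left(x \right)} = -6 + x$
$v{\left(a \right)} = 4 a^{2}$ ($v{\left(a \right)} = 2 a 2 a = 4 a^{2}$)
$E{\left(D{\left(-5,1 \right)} \right)} v{\left(-1 \right)} = \left(-6 + 1\right) 4 \left(-1\right)^{2} = - 5 \cdot 4 \cdot 1 = \left(-5\right) 4 = -20$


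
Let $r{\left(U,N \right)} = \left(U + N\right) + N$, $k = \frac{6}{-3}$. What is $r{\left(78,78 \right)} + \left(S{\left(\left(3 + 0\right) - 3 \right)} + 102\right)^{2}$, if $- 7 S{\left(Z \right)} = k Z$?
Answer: $10638$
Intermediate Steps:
$k = -2$ ($k = 6 \left(- \frac{1}{3}\right) = -2$)
$r{\left(U,N \right)} = U + 2 N$ ($r{\left(U,N \right)} = \left(N + U\right) + N = U + 2 N$)
$S{\left(Z \right)} = \frac{2 Z}{7}$ ($S{\left(Z \right)} = - \frac{\left(-2\right) Z}{7} = \frac{2 Z}{7}$)
$r{\left(78,78 \right)} + \left(S{\left(\left(3 + 0\right) - 3 \right)} + 102\right)^{2} = \left(78 + 2 \cdot 78\right) + \left(\frac{2 \left(\left(3 + 0\right) - 3\right)}{7} + 102\right)^{2} = \left(78 + 156\right) + \left(\frac{2 \left(3 - 3\right)}{7} + 102\right)^{2} = 234 + \left(\frac{2}{7} \cdot 0 + 102\right)^{2} = 234 + \left(0 + 102\right)^{2} = 234 + 102^{2} = 234 + 10404 = 10638$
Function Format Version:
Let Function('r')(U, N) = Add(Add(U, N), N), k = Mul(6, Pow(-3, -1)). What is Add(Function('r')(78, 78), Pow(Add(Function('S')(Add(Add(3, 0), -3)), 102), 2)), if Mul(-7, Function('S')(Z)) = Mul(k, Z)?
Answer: 10638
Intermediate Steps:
k = -2 (k = Mul(6, Rational(-1, 3)) = -2)
Function('r')(U, N) = Add(U, Mul(2, N)) (Function('r')(U, N) = Add(Add(N, U), N) = Add(U, Mul(2, N)))
Function('S')(Z) = Mul(Rational(2, 7), Z) (Function('S')(Z) = Mul(Rational(-1, 7), Mul(-2, Z)) = Mul(Rational(2, 7), Z))
Add(Function('r')(78, 78), Pow(Add(Function('S')(Add(Add(3, 0), -3)), 102), 2)) = Add(Add(78, Mul(2, 78)), Pow(Add(Mul(Rational(2, 7), Add(Add(3, 0), -3)), 102), 2)) = Add(Add(78, 156), Pow(Add(Mul(Rational(2, 7), Add(3, -3)), 102), 2)) = Add(234, Pow(Add(Mul(Rational(2, 7), 0), 102), 2)) = Add(234, Pow(Add(0, 102), 2)) = Add(234, Pow(102, 2)) = Add(234, 10404) = 10638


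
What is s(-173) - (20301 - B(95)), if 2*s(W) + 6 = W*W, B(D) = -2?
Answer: -10683/2 ≈ -5341.5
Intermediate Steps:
s(W) = -3 + W²/2 (s(W) = -3 + (W*W)/2 = -3 + W²/2)
s(-173) - (20301 - B(95)) = (-3 + (½)*(-173)²) - (20301 - 1*(-2)) = (-3 + (½)*29929) - (20301 + 2) = (-3 + 29929/2) - 1*20303 = 29923/2 - 20303 = -10683/2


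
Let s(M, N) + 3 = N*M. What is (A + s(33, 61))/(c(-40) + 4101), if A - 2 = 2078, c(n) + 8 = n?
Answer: 4090/4053 ≈ 1.0091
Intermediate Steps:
c(n) = -8 + n
s(M, N) = -3 + M*N (s(M, N) = -3 + N*M = -3 + M*N)
A = 2080 (A = 2 + 2078 = 2080)
(A + s(33, 61))/(c(-40) + 4101) = (2080 + (-3 + 33*61))/((-8 - 40) + 4101) = (2080 + (-3 + 2013))/(-48 + 4101) = (2080 + 2010)/4053 = 4090*(1/4053) = 4090/4053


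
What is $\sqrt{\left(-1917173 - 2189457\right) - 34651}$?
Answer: $i \sqrt{4141281} \approx 2035.0 i$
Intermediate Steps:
$\sqrt{\left(-1917173 - 2189457\right) - 34651} = \sqrt{-4106630 - 34651} = \sqrt{-4141281} = i \sqrt{4141281}$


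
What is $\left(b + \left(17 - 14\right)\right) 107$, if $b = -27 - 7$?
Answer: $-3317$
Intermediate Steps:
$b = -34$ ($b = -27 - 7 = -34$)
$\left(b + \left(17 - 14\right)\right) 107 = \left(-34 + \left(17 - 14\right)\right) 107 = \left(-34 + 3\right) 107 = \left(-31\right) 107 = -3317$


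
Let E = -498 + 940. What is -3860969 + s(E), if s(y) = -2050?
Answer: -3863019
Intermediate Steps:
E = 442
-3860969 + s(E) = -3860969 - 2050 = -3863019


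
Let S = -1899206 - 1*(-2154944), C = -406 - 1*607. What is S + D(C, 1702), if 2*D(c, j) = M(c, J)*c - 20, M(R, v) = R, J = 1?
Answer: 1537625/2 ≈ 7.6881e+5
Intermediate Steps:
C = -1013 (C = -406 - 607 = -1013)
S = 255738 (S = -1899206 + 2154944 = 255738)
D(c, j) = -10 + c²/2 (D(c, j) = (c*c - 20)/2 = (c² - 20)/2 = (-20 + c²)/2 = -10 + c²/2)
S + D(C, 1702) = 255738 + (-10 + (½)*(-1013)²) = 255738 + (-10 + (½)*1026169) = 255738 + (-10 + 1026169/2) = 255738 + 1026149/2 = 1537625/2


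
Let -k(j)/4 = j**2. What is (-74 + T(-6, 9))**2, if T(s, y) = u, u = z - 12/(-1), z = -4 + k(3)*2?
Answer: 19044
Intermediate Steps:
k(j) = -4*j**2
z = -76 (z = -4 - 4*3**2*2 = -4 - 4*9*2 = -4 - 36*2 = -4 - 72 = -76)
u = -64 (u = -76 - 12/(-1) = -76 - 12*(-1) = -76 - 3*(-4) = -76 + 12 = -64)
T(s, y) = -64
(-74 + T(-6, 9))**2 = (-74 - 64)**2 = (-138)**2 = 19044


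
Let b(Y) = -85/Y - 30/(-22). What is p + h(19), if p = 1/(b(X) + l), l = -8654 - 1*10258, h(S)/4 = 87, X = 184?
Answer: 13320067900/38276063 ≈ 348.00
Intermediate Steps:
h(S) = 348 (h(S) = 4*87 = 348)
b(Y) = 15/11 - 85/Y (b(Y) = -85/Y - 30*(-1/22) = -85/Y + 15/11 = 15/11 - 85/Y)
l = -18912 (l = -8654 - 10258 = -18912)
p = -2024/38276063 (p = 1/((15/11 - 85/184) - 18912) = 1/(1825/2024 - 18912) = 1/(-38276063/2024) = -2024/38276063 ≈ -5.2879e-5)
p + h(19) = -2024/38276063 + 348 = 13320067900/38276063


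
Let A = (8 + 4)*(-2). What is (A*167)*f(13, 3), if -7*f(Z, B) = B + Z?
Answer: 64128/7 ≈ 9161.1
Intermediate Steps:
f(Z, B) = -B/7 - Z/7 (f(Z, B) = -(B + Z)/7 = -B/7 - Z/7)
A = -24 (A = 12*(-2) = -24)
(A*167)*f(13, 3) = (-24*167)*(-⅐*3 - ⅐*13) = -4008*(-3/7 - 13/7) = -4008*(-16/7) = 64128/7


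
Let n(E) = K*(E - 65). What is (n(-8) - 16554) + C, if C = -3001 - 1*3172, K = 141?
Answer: -33020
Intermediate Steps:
C = -6173 (C = -3001 - 3172 = -6173)
n(E) = -9165 + 141*E (n(E) = 141*(E - 65) = 141*(-65 + E) = -9165 + 141*E)
(n(-8) - 16554) + C = ((-9165 + 141*(-8)) - 16554) - 6173 = ((-9165 - 1128) - 16554) - 6173 = (-10293 - 16554) - 6173 = -26847 - 6173 = -33020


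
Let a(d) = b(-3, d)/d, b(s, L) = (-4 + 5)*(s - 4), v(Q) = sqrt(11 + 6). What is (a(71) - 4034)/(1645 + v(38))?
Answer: -471162545/192126568 + 286421*sqrt(17)/192126568 ≈ -2.4462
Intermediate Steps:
v(Q) = sqrt(17)
b(s, L) = -4 + s (b(s, L) = 1*(-4 + s) = -4 + s)
a(d) = -7/d (a(d) = (-4 - 3)/d = -7/d)
(a(71) - 4034)/(1645 + v(38)) = (-7/71 - 4034)/(1645 + sqrt(17)) = -286421/(71*(1645 + sqrt(17)))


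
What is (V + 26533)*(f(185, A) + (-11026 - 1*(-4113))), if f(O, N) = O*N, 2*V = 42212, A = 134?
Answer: 851642403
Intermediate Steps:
V = 21106 (V = (1/2)*42212 = 21106)
f(O, N) = N*O
(V + 26533)*(f(185, A) + (-11026 - 1*(-4113))) = (21106 + 26533)*(134*185 + (-11026 - 1*(-4113))) = 47639*(24790 + (-11026 + 4113)) = 47639*(24790 - 6913) = 47639*17877 = 851642403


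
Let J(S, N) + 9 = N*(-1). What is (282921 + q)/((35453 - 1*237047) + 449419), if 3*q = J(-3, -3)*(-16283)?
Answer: 315487/247825 ≈ 1.2730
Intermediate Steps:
J(S, N) = -9 - N (J(S, N) = -9 + N*(-1) = -9 - N)
q = 32566 (q = ((-9 - 1*(-3))*(-16283))/3 = ((-9 + 3)*(-16283))/3 = (-6*(-16283))/3 = (1/3)*97698 = 32566)
(282921 + q)/((35453 - 1*237047) + 449419) = (282921 + 32566)/((35453 - 1*237047) + 449419) = 315487/((35453 - 237047) + 449419) = 315487/(-201594 + 449419) = 315487/247825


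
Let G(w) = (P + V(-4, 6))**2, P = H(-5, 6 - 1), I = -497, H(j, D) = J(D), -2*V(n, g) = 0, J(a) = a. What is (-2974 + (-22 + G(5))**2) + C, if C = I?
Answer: -3462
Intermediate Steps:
V(n, g) = 0 (V(n, g) = -1/2*0 = 0)
H(j, D) = D
P = 5 (P = 6 - 1 = 5)
G(w) = 25 (G(w) = (5 + 0)**2 = 5**2 = 25)
C = -497
(-2974 + (-22 + G(5))**2) + C = (-2974 + (-22 + 25)**2) - 497 = (-2974 + 3**2) - 497 = (-2974 + 9) - 497 = -2965 - 497 = -3462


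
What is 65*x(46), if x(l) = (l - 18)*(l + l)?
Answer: 167440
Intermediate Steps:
x(l) = 2*l*(-18 + l) (x(l) = (-18 + l)*(2*l) = 2*l*(-18 + l))
65*x(46) = 65*(2*46*(-18 + 46)) = 65*(2*46*28) = 65*2576 = 167440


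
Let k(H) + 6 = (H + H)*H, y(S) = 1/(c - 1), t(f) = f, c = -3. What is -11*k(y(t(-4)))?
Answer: 517/8 ≈ 64.625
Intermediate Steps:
y(S) = -1/4 (y(S) = 1/(-3 - 1) = 1/(-4) = -1/4)
k(H) = -6 + 2*H**2 (k(H) = -6 + (H + H)*H = -6 + (2*H)*H = -6 + 2*H**2)
-11*k(y(t(-4))) = -11*(-6 + 2*(-1/4)**2) = -11*(-6 + 2*(1/16)) = -11*(-6 + 1/8) = -11*(-47/8) = 517/8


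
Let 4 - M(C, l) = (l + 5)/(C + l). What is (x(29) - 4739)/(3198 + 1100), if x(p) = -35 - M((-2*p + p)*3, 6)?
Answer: -387029/348138 ≈ -1.1117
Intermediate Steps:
M(C, l) = 4 - (5 + l)/(C + l) (M(C, l) = 4 - (l + 5)/(C + l) = 4 - (5 + l)/(C + l))
x(p) = -35 - (13 - 12*p)/(6 - 3*p) (x(p) = -35 - (-5 + 3*6 + 4*((-2*p + p)*3))/((-2*p + p)*3 + 6) = -35 - (-5 + 18 + 4*(-p*3))/(-p*3 + 6) = -35 - (-5 + 18 + 4*(-3*p))/(-3*p + 6) = -35 - (-5 + 18 - 12*p)/(6 - 3*p) = -35 - (13 - 12*p)/(6 - 3*p))
(x(29) - 4739)/(3198 + 1100) = ((223 - 117*29)/(3*(-2 + 29)) - 4739)/(3198 + 1100) = ((⅓)*(223 - 3393)/27 - 4739)/4298 = ((⅓)*(1/27)*(-3170) - 4739)*(1/4298) = (-3170/81 - 4739)*(1/4298) = -387029/81*1/4298 = -387029/348138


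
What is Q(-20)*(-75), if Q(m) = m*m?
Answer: -30000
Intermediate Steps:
Q(m) = m²
Q(-20)*(-75) = (-20)²*(-75) = 400*(-75) = -30000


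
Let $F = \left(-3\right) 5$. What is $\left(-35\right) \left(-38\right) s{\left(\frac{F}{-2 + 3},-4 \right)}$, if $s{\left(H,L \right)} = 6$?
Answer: $7980$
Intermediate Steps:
$F = -15$
$\left(-35\right) \left(-38\right) s{\left(\frac{F}{-2 + 3},-4 \right)} = \left(-35\right) \left(-38\right) 6 = 1330 \cdot 6 = 7980$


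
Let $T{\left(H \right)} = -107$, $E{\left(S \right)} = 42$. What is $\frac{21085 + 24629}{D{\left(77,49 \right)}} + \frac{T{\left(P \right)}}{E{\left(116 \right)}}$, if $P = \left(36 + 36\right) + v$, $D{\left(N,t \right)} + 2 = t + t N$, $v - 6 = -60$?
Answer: $\frac{188906}{20055} \approx 9.4194$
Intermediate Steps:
$v = -54$ ($v = 6 - 60 = -54$)
$D{\left(N,t \right)} = -2 + t + N t$ ($D{\left(N,t \right)} = -2 + \left(t + t N\right) = -2 + \left(t + N t\right) = -2 + t + N t$)
$P = 18$ ($P = \left(36 + 36\right) - 54 = 72 - 54 = 18$)
$\frac{21085 + 24629}{D{\left(77,49 \right)}} + \frac{T{\left(P \right)}}{E{\left(116 \right)}} = \frac{21085 + 24629}{-2 + 49 + 77 \cdot 49} - \frac{107}{42} = \frac{45714}{-2 + 49 + 3773} - \frac{107}{42} = \frac{45714}{3820} - \frac{107}{42} = 45714 \cdot \frac{1}{3820} - \frac{107}{42} = \frac{22857}{1910} - \frac{107}{42} = \frac{188906}{20055}$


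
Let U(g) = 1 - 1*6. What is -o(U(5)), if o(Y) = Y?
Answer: 5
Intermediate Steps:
U(g) = -5 (U(g) = 1 - 6 = -5)
-o(U(5)) = -1*(-5) = 5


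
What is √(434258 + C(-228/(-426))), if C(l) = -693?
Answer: √433565 ≈ 658.46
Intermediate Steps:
√(434258 + C(-228/(-426))) = √(434258 - 693) = √433565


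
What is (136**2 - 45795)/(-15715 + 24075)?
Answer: -27299/8360 ≈ -3.2654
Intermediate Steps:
(136**2 - 45795)/(-15715 + 24075) = (18496 - 45795)/8360 = -27299*1/8360 = -27299/8360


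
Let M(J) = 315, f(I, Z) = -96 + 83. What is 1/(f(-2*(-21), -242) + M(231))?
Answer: 1/302 ≈ 0.0033113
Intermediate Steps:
f(I, Z) = -13
1/(f(-2*(-21), -242) + M(231)) = 1/(-13 + 315) = 1/302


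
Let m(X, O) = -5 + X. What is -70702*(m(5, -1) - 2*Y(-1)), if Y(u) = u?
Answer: -141404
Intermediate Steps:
-70702*(m(5, -1) - 2*Y(-1)) = -70702*((-5 + 5) - 2*(-1)) = -70702*(0 + 2) = -70702*2 = -141404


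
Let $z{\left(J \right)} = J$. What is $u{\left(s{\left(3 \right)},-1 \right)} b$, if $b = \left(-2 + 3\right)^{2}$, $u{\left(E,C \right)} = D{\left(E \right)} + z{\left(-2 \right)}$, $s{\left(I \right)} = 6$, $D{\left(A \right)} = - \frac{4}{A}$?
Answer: $- \frac{8}{3} \approx -2.6667$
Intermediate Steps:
$u{\left(E,C \right)} = -2 - \frac{4}{E}$ ($u{\left(E,C \right)} = - \frac{4}{E} - 2 = -2 - \frac{4}{E}$)
$b = 1$ ($b = 1^{2} = 1$)
$u{\left(s{\left(3 \right)},-1 \right)} b = \left(-2 - \frac{4}{6}\right) 1 = \left(-2 - \frac{2}{3}\right) 1 = \left(- \frac{8}{3}\right) 1 = - \frac{8}{3}$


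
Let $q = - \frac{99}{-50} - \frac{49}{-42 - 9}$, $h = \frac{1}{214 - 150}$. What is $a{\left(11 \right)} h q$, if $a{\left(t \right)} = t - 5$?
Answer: $\frac{7499}{27200} \approx 0.2757$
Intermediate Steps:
$h = \frac{1}{64} \approx 0.015625$
$a{\left(t \right)} = -5 + t$ ($a{\left(t \right)} = t - 5 = -5 + t$)
$q = \frac{7499}{2550}$ ($q = \left(-99\right) \left(- \frac{1}{50}\right) - \frac{49}{-51} = \frac{99}{50} - - \frac{49}{51} = \frac{99}{50} + \frac{49}{51} = \frac{7499}{2550} \approx 2.9408$)
$a{\left(11 \right)} h q = \left(-5 + 11\right) \frac{1}{64} \cdot \frac{7499}{2550} = 6 \cdot \frac{1}{64} \cdot \frac{7499}{2550} = \frac{3}{32} \cdot \frac{7499}{2550} = \frac{7499}{27200}$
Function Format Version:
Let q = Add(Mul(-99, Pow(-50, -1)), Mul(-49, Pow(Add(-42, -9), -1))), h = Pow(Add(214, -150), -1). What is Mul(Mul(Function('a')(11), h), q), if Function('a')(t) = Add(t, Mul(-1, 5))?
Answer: Rational(7499, 27200) ≈ 0.27570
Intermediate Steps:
h = Rational(1, 64) (h = Pow(64, -1) = Rational(1, 64) ≈ 0.015625)
Function('a')(t) = Add(-5, t) (Function('a')(t) = Add(t, -5) = Add(-5, t))
q = Rational(7499, 2550) (q = Add(Mul(-99, Rational(-1, 50)), Mul(-49, Pow(-51, -1))) = Add(Rational(99, 50), Mul(-49, Rational(-1, 51))) = Add(Rational(99, 50), Rational(49, 51)) = Rational(7499, 2550) ≈ 2.9408)
Mul(Mul(Function('a')(11), h), q) = Mul(Mul(Add(-5, 11), Rational(1, 64)), Rational(7499, 2550)) = Mul(Mul(6, Rational(1, 64)), Rational(7499, 2550)) = Mul(Rational(3, 32), Rational(7499, 2550)) = Rational(7499, 27200)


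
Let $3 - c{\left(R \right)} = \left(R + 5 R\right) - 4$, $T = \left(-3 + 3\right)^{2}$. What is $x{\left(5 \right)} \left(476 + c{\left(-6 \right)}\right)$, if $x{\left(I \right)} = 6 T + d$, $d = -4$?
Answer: $-2076$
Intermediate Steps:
$T = 0$ ($T = 0^{2} = 0$)
$x{\left(I \right)} = -4$ ($x{\left(I \right)} = 6 \cdot 0 - 4 = 0 - 4 = -4$)
$c{\left(R \right)} = 7 - 6 R$ ($c{\left(R \right)} = 3 - \left(\left(R + 5 R\right) - 4\right) = 3 - \left(6 R - 4\right) = 3 - \left(-4 + 6 R\right) = 7 - 6 R$)
$x{\left(5 \right)} \left(476 + c{\left(-6 \right)}\right) = - 4 \left(476 + \left(7 - -36\right)\right) = - 4 \left(476 + \left(7 + 36\right)\right) = - 4 \left(476 + 43\right) = \left(-4\right) 519 = -2076$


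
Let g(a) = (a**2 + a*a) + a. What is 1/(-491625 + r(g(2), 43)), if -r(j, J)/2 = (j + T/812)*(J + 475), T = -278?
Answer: -29/14547279 ≈ -1.9935e-6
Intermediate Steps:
g(a) = a + 2*a**2 (g(a) = (a**2 + a**2) + a = 2*a**2 + a = a + 2*a**2)
r(j, J) = -2*(475 + J)*(-139/406 + j) (r(j, J) = -2*(j - 278/812)*(J + 475) = -2*(j - 278*1/812)*(475 + J) = -2*(j - 139/406)*(475 + J) = -2*(-139/406 + j)*(475 + J) = -2*(475 + J)*(-139/406 + j))
1/(-491625 + r(g(2), 43)) = 1/(-491625 + (66025/203 - 1900*(1 + 2*2) + (139/203)*43 - 2*43*2*(1 + 2*2))) = 1/(-491625 + (66025/203 - 1900*(1 + 4) + 5977/203 - 2*43*2*(1 + 4))) = 1/(-491625 + (66025/203 - 1900*5 + 5977/203 - 2*43*2*5)) = 1/(-491625 + (66025/203 - 950*10 + 5977/203 - 2*43*10)) = 1/(-491625 + (66025/203 - 9500 + 5977/203 - 860)) = 1/(-491625 - 290154/29) = 1/(-14547279/29) = -29/14547279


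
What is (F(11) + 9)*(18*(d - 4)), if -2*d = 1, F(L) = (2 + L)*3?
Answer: -3888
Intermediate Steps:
F(L) = 6 + 3*L
d = -½ (d = -½*1 = -½ ≈ -0.50000)
(F(11) + 9)*(18*(d - 4)) = ((6 + 3*11) + 9)*(18*(-½ - 4)) = ((6 + 33) + 9)*(18*(-9/2)) = (39 + 9)*(-81) = 48*(-81) = -3888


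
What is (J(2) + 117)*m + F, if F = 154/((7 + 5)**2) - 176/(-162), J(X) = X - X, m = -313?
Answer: -23729011/648 ≈ -36619.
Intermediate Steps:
J(X) = 0
F = 1397/648 (F = 154/(12**2) - 176*(-1/162) = 154/144 + 88/81 = 154*(1/144) + 88/81 = 77/72 + 88/81 = 1397/648 ≈ 2.1559)
(J(2) + 117)*m + F = (0 + 117)*(-313) + 1397/648 = 117*(-313) + 1397/648 = -36621 + 1397/648 = -23729011/648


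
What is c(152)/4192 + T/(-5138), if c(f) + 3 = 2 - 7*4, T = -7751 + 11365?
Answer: -7649445/10769248 ≈ -0.71030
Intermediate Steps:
T = 3614
c(f) = -29 (c(f) = -3 + (2 - 7*4) = -3 + (2 - 28) = -3 - 26 = -29)
c(152)/4192 + T/(-5138) = -29/4192 + 3614/(-5138) = -29*1/4192 + 3614*(-1/5138) = -29/4192 - 1807/2569 = -7649445/10769248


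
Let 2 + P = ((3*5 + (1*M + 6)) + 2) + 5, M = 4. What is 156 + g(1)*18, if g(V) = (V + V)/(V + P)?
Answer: 4872/31 ≈ 157.16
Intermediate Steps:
P = 30 (P = -2 + (((3*5 + (1*4 + 6)) + 2) + 5) = -2 + (((15 + (4 + 6)) + 2) + 5) = -2 + (((15 + 10) + 2) + 5) = -2 + ((25 + 2) + 5) = -2 + (27 + 5) = -2 + 32 = 30)
g(V) = 2*V/(30 + V) (g(V) = (V + V)/(V + 30) = (2*V)/(30 + V) = 2*V/(30 + V))
156 + g(1)*18 = 156 + (2*1/(30 + 1))*18 = 156 + (2*1/31)*18 = 156 + (2*1*(1/31))*18 = 156 + (2/31)*18 = 156 + 36/31 = 4872/31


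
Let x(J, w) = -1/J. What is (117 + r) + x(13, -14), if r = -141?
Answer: -313/13 ≈ -24.077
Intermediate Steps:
(117 + r) + x(13, -14) = (117 - 141) - 1/13 = -24 - 1*1/13 = -24 - 1/13 = -313/13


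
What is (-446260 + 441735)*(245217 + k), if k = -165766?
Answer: -359515775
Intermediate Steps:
(-446260 + 441735)*(245217 + k) = (-446260 + 441735)*(245217 - 165766) = -4525*79451 = -359515775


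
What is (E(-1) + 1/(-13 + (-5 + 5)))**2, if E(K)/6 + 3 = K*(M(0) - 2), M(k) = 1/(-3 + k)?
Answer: 2809/169 ≈ 16.621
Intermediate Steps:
E(K) = -18 - 14*K (E(K) = -18 + 6*(K*(1/(-3 + 0) - 2)) = -18 + 6*(K*(1/(-3) - 2)) = -18 + 6*(K*(-1/3 - 2)) = -18 + 6*(K*(-7/3)) = -18 + 6*(-7*K/3) = -18 - 14*K)
(E(-1) + 1/(-13 + (-5 + 5)))**2 = ((-18 - 14*(-1)) + 1/(-13 + (-5 + 5)))**2 = ((-18 + 14) + 1/(-13 + 0))**2 = (-4 + 1/(-13))**2 = (-4 - 1/13)**2 = (-53/13)**2 = 2809/169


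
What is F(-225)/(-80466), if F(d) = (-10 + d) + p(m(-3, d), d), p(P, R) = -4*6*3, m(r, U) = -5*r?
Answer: 307/80466 ≈ 0.0038153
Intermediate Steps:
p(P, R) = -72 (p(P, R) = -24*3 = -72)
F(d) = -82 + d (F(d) = (-10 + d) - 72 = -82 + d)
F(-225)/(-80466) = (-82 - 225)/(-80466) = -307*(-1/80466) = 307/80466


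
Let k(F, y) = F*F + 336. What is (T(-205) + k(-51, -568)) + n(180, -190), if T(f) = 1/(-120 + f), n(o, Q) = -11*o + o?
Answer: 369524/325 ≈ 1137.0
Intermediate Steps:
k(F, y) = 336 + F² (k(F, y) = F² + 336 = 336 + F²)
n(o, Q) = -10*o
(T(-205) + k(-51, -568)) + n(180, -190) = (1/(-120 - 205) + (336 + (-51)²)) - 10*180 = (1/(-325) + (336 + 2601)) - 1800 = (-1/325 + 2937) - 1800 = 954524/325 - 1800 = 369524/325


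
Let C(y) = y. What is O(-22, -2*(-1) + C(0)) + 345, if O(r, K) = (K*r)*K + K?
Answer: 259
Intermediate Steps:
O(r, K) = K + r*K**2 (O(r, K) = r*K**2 + K = K + r*K**2)
O(-22, -2*(-1) + C(0)) + 345 = (-2*(-1) + 0)*(1 + (-2*(-1) + 0)*(-22)) + 345 = (2 + 0)*(1 + (2 + 0)*(-22)) + 345 = 2*(1 + 2*(-22)) + 345 = 2*(1 - 44) + 345 = 2*(-43) + 345 = -86 + 345 = 259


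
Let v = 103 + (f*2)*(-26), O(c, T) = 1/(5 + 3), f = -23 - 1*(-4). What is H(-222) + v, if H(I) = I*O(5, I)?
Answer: 4253/4 ≈ 1063.3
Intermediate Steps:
f = -19 (f = -23 + 4 = -19)
O(c, T) = 1/8
H(I) = I/8 (H(I) = I*(1/8) = I/8)
v = 1091 (v = 103 - 19*2*(-26) = 103 - 38*(-26) = 103 + 988 = 1091)
H(-222) + v = (1/8)*(-222) + 1091 = -111/4 + 1091 = 4253/4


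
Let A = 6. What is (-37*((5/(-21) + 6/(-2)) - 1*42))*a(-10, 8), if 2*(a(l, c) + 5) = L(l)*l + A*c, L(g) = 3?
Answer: 140600/21 ≈ 6695.2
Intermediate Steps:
a(l, c) = -5 + 3*c + 3*l/2 (a(l, c) = -5 + (3*l + 6*c)/2 = -5 + (3*c + 3*l/2) = -5 + 3*c + 3*l/2)
(-37*((5/(-21) + 6/(-2)) - 1*42))*a(-10, 8) = (-37*((5/(-21) + 6/(-2)) - 1*42))*(-5 + 3*8 + (3/2)*(-10)) = (-37*((5*(-1/21) + 6*(-1/2)) - 42))*(-5 + 24 - 15) = -37*((-5/21 - 3) - 42)*4 = -37*(-68/21 - 42)*4 = -37*(-950/21)*4 = (35150/21)*4 = 140600/21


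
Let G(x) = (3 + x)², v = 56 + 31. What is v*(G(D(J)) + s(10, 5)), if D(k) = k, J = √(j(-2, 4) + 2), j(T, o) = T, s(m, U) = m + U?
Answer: 2088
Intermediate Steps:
s(m, U) = U + m
J = 0 (J = √(-2 + 2) = √0 = 0)
v = 87
v*(G(D(J)) + s(10, 5)) = 87*((3 + 0)² + (5 + 10)) = 87*(3² + 15) = 87*(9 + 15) = 87*24 = 2088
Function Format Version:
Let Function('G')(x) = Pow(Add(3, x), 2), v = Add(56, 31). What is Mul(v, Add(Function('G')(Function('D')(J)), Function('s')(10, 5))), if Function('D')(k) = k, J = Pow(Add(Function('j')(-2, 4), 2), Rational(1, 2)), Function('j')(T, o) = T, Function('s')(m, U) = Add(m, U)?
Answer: 2088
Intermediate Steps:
Function('s')(m, U) = Add(U, m)
J = 0 (J = Pow(Add(-2, 2), Rational(1, 2)) = Pow(0, Rational(1, 2)) = 0)
v = 87
Mul(v, Add(Function('G')(Function('D')(J)), Function('s')(10, 5))) = Mul(87, Add(Pow(Add(3, 0), 2), Add(5, 10))) = Mul(87, Add(Pow(3, 2), 15)) = Mul(87, Add(9, 15)) = Mul(87, 24) = 2088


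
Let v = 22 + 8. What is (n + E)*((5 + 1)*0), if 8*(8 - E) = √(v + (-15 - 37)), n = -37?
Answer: 0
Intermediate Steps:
v = 30
E = 8 - I*√22/8 (E = 8 - √(30 + (-15 - 37))/8 = 8 - √(30 - 52)/8 = 8 - I*√22/8 ≈ 8.0 - 0.5863*I)
(n + E)*((5 + 1)*0) = (-37 + (8 - I*√22/8))*((5 + 1)*0) = (-29 - I*√22/8)*(6*0) = (-29 - I*√22/8)*0 = 0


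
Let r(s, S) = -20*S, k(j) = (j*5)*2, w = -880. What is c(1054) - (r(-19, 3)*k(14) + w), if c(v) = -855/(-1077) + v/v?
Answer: 3332164/359 ≈ 9281.8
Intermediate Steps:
k(j) = 10*j (k(j) = (5*j)*2 = 10*j)
c(v) = 644/359 (c(v) = -855*(-1/1077) + 1 = 285/359 + 1 = 644/359)
c(1054) - (r(-19, 3)*k(14) + w) = 644/359 - ((-20*3)*(10*14) - 880) = 644/359 - (-60*140 - 880) = 644/359 - (-8400 - 880) = 644/359 - 1*(-9280) = 644/359 + 9280 = 3332164/359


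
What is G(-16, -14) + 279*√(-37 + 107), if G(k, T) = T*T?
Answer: 196 + 279*√70 ≈ 2530.3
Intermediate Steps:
G(k, T) = T²
G(-16, -14) + 279*√(-37 + 107) = (-14)² + 279*√(-37 + 107) = 196 + 279*√70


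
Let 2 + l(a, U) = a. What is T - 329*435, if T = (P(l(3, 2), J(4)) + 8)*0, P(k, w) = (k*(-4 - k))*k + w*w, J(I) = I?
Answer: -143115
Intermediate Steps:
l(a, U) = -2 + a
P(k, w) = w² + k²*(-4 - k) (P(k, w) = k²*(-4 - k) + w² = w² + k²*(-4 - k))
T = 0 (T = ((4² - (-2 + 3)³ - 4*(-2 + 3)²) + 8)*0 = ((16 - 1*1³ - 4*1²) + 8)*0 = ((16 - 1*1 - 4*1) + 8)*0 = ((16 - 1 - 4) + 8)*0 = (11 + 8)*0 = 19*0 = 0)
T - 329*435 = 0 - 329*435 = 0 - 143115 = -143115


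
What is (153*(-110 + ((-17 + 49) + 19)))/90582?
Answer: -3009/30194 ≈ -0.099656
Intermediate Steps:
(153*(-110 + ((-17 + 49) + 19)))/90582 = (153*(-110 + (32 + 19)))*(1/90582) = (153*(-110 + 51))*(1/90582) = (153*(-59))*(1/90582) = -9027*1/90582 = -3009/30194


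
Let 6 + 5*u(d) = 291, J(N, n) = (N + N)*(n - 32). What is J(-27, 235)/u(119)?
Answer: -3654/19 ≈ -192.32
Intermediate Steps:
J(N, n) = 2*N*(-32 + n) (J(N, n) = (2*N)*(-32 + n) = 2*N*(-32 + n))
u(d) = 57 (u(d) = -6/5 + (⅕)*291 = -6/5 + 291/5 = 57)
J(-27, 235)/u(119) = (2*(-27)*(-32 + 235))/57 = (2*(-27)*203)*(1/57) = -10962*1/57 = -3654/19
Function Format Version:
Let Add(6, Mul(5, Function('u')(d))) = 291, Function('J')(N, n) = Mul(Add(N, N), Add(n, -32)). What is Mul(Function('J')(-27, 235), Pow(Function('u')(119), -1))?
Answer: Rational(-3654, 19) ≈ -192.32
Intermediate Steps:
Function('J')(N, n) = Mul(2, N, Add(-32, n)) (Function('J')(N, n) = Mul(Mul(2, N), Add(-32, n)) = Mul(2, N, Add(-32, n)))
Function('u')(d) = 57 (Function('u')(d) = Add(Rational(-6, 5), Mul(Rational(1, 5), 291)) = Add(Rational(-6, 5), Rational(291, 5)) = 57)
Mul(Function('J')(-27, 235), Pow(Function('u')(119), -1)) = Mul(Mul(2, -27, Add(-32, 235)), Pow(57, -1)) = Mul(Mul(2, -27, 203), Rational(1, 57)) = Mul(-10962, Rational(1, 57)) = Rational(-3654, 19)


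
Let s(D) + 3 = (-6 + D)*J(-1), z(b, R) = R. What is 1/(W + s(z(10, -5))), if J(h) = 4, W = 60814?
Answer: 1/60767 ≈ 1.6456e-5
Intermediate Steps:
s(D) = -27 + 4*D (s(D) = -3 + (-6 + D)*4 = -3 + (-24 + 4*D) = -27 + 4*D)
1/(W + s(z(10, -5))) = 1/(60814 + (-27 + 4*(-5))) = 1/(60814 + (-27 - 20)) = 1/(60814 - 47) = 1/60767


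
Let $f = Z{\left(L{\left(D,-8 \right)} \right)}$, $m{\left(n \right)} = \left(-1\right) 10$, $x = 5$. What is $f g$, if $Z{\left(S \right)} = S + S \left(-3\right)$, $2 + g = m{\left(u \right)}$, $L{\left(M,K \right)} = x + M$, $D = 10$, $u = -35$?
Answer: $360$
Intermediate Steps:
$L{\left(M,K \right)} = 5 + M$
$m{\left(n \right)} = -10$
$g = -12$ ($g = -2 - 10 = -12$)
$Z{\left(S \right)} = - 2 S$ ($Z{\left(S \right)} = S - 3 S = - 2 S$)
$f = -30$ ($f = - 2 \left(5 + 10\right) = \left(-2\right) 15 = -30$)
$f g = \left(-30\right) \left(-12\right) = 360$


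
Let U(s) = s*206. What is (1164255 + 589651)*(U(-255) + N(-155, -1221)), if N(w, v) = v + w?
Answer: -94546056836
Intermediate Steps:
U(s) = 206*s
(1164255 + 589651)*(U(-255) + N(-155, -1221)) = (1164255 + 589651)*(206*(-255) + (-1221 - 155)) = 1753906*(-52530 - 1376) = 1753906*(-53906) = -94546056836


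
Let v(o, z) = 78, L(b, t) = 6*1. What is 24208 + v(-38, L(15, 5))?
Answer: 24286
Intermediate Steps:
L(b, t) = 6
24208 + v(-38, L(15, 5)) = 24208 + 78 = 24286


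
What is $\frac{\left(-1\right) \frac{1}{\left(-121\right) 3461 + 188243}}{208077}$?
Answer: $\frac{1}{47969655426} \approx 2.0847 \cdot 10^{-11}$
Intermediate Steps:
$\frac{\left(-1\right) \frac{1}{\left(-121\right) 3461 + 188243}}{208077} = - \frac{1}{-418781 + 188243} \cdot \frac{1}{208077} = - \frac{1}{-230538} \cdot \frac{1}{208077} = \left(-1\right) \left(- \frac{1}{230538}\right) \frac{1}{208077} = \frac{1}{230538} \cdot \frac{1}{208077} = \frac{1}{47969655426}$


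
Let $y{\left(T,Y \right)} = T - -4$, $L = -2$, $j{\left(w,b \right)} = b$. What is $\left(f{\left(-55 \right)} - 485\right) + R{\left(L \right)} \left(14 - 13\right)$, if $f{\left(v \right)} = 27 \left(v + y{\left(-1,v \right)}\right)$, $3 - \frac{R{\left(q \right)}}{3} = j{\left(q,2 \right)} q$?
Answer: $-1868$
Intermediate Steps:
$y{\left(T,Y \right)} = 4 + T$ ($y{\left(T,Y \right)} = T + 4 = 4 + T$)
$R{\left(q \right)} = 9 - 6 q$ ($R{\left(q \right)} = 9 - 3 \cdot 2 q = 9 - 6 q$)
$f{\left(v \right)} = 81 + 27 v$ ($f{\left(v \right)} = 27 \left(v + \left(4 - 1\right)\right) = 27 \left(v + 3\right) = 27 \left(3 + v\right) = 81 + 27 v$)
$\left(f{\left(-55 \right)} - 485\right) + R{\left(L \right)} \left(14 - 13\right) = \left(\left(81 + 27 \left(-55\right)\right) - 485\right) + \left(9 - -12\right) \left(14 - 13\right) = \left(\left(81 - 1485\right) - 485\right) + \left(9 + 12\right) 1 = \left(-1404 - 485\right) + 21 \cdot 1 = -1889 + 21 = -1868$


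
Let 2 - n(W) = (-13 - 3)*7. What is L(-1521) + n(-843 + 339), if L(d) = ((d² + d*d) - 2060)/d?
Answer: -4451428/1521 ≈ -2926.6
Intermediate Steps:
n(W) = 114 (n(W) = 2 - (-13 - 3)*7 = 2 - (-16)*7 = 2 - 1*(-112) = 2 + 112 = 114)
L(d) = (-2060 + 2*d²)/d (L(d) = ((d² + d²) - 2060)/d = (2*d² - 2060)/d = (-2060 + 2*d²)/d)
L(-1521) + n(-843 + 339) = (-2060/(-1521) + 2*(-1521)) + 114 = (-2060*(-1/1521) - 3042) + 114 = (2060/1521 - 3042) + 114 = -4624822/1521 + 114 = -4451428/1521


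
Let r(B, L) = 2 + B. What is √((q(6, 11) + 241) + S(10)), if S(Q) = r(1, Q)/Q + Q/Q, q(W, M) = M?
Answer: √25330/10 ≈ 15.915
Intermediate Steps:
S(Q) = 1 + 3/Q (S(Q) = (2 + 1)/Q + Q/Q = 3/Q + 1 = 1 + 3/Q)
√((q(6, 11) + 241) + S(10)) = √((11 + 241) + (3 + 10)/10) = √(252 + (⅒)*13) = √(252 + 13/10) = √(2533/10) = √25330/10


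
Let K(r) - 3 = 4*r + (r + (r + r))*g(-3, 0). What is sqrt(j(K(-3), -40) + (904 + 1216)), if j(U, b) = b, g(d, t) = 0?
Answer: 4*sqrt(130) ≈ 45.607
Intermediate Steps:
K(r) = 3 + 4*r (K(r) = 3 + (4*r + (r + (r + r))*0) = 3 + (4*r + (r + 2*r)*0) = 3 + (4*r + (3*r)*0) = 3 + (4*r + 0) = 3 + 4*r)
sqrt(j(K(-3), -40) + (904 + 1216)) = sqrt(-40 + (904 + 1216)) = sqrt(-40 + 2120) = sqrt(2080) = 4*sqrt(130)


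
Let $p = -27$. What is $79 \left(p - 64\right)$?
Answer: $-7189$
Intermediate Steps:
$79 \left(p - 64\right) = 79 \left(-27 - 64\right) = 79 \left(-91\right) = -7189$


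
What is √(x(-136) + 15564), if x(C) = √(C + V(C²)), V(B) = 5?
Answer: √(15564 + I*√131) ≈ 124.76 + 0.0459*I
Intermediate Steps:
x(C) = √(5 + C) (x(C) = √(C + 5) = √(5 + C))
√(x(-136) + 15564) = √(√(5 - 136) + 15564) = √(√(-131) + 15564) = √(I*√131 + 15564) = √(15564 + I*√131)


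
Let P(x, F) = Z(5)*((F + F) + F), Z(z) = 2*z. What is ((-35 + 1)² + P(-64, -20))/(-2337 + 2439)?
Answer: 278/51 ≈ 5.4510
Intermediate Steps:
P(x, F) = 30*F (P(x, F) = (2*5)*((F + F) + F) = 10*(2*F + F) = 10*(3*F) = 30*F)
((-35 + 1)² + P(-64, -20))/(-2337 + 2439) = ((-35 + 1)² + 30*(-20))/(-2337 + 2439) = ((-34)² - 600)/102 = (1156 - 600)*(1/102) = 556*(1/102) = 278/51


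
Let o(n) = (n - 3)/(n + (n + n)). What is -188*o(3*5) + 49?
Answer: -17/15 ≈ -1.1333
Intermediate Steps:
o(n) = (-3 + n)/(3*n) (o(n) = (-3 + n)/(n + 2*n) = (-3 + n)/((3*n)) = (-3 + n)*(1/(3*n)) = (-3 + n)/(3*n))
-188*o(3*5) + 49 = -188*(-3 + 3*5)/(3*((3*5))) + 49 = -188*(⅓)*(-3 + 15)/15 + 49 = -188*(⅓)*(1/15)*12 + 49 = -188*4/15 + 49 = -47*16/15 + 49 = -752/15 + 49 = -17/15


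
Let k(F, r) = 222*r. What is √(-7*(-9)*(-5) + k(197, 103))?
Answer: √22551 ≈ 150.17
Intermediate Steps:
√(-7*(-9)*(-5) + k(197, 103)) = √(-7*(-9)*(-5) + 222*103) = √(63*(-5) + 22866) = √(-315 + 22866) = √22551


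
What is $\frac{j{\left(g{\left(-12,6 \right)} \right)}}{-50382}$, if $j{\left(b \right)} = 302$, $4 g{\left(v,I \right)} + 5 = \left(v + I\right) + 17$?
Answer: $- \frac{151}{25191} \approx -0.0059942$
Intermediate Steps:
$g{\left(v,I \right)} = 3 + \frac{I}{4} + \frac{v}{4}$ ($g{\left(v,I \right)} = - \frac{5}{4} + \frac{\left(v + I\right) + 17}{4} = - \frac{5}{4} + \frac{\left(I + v\right) + 17}{4} = - \frac{5}{4} + \frac{17 + I + v}{4} = - \frac{5}{4} + \left(\frac{17}{4} + \frac{I}{4} + \frac{v}{4}\right) = 3 + \frac{I}{4} + \frac{v}{4}$)
$\frac{j{\left(g{\left(-12,6 \right)} \right)}}{-50382} = \frac{302}{-50382} = 302 \left(- \frac{1}{50382}\right) = - \frac{151}{25191}$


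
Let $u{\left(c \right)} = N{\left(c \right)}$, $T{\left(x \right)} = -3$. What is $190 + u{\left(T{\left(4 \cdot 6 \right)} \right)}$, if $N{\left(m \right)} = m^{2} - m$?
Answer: $202$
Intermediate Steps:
$u{\left(c \right)} = c \left(-1 + c\right)$
$190 + u{\left(T{\left(4 \cdot 6 \right)} \right)} = 190 - 3 \left(-1 - 3\right) = 190 - -12 = 190 + 12 = 202$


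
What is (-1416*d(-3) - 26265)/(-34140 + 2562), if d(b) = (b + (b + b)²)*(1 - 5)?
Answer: -53549/10526 ≈ -5.0873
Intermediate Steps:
d(b) = -16*b² - 4*b (d(b) = (b + (2*b)²)*(-4) = (b + 4*b²)*(-4) = -16*b² - 4*b)
(-1416*d(-3) - 26265)/(-34140 + 2562) = (-(-5664)*(-3)*(1 + 4*(-3)) - 26265)/(-34140 + 2562) = (-(-5664)*(-3)*(1 - 12) - 26265)/(-31578) = (-(-5664)*(-3)*(-11) - 26265)*(-1/31578) = (-1416*(-132) - 26265)*(-1/31578) = (186912 - 26265)*(-1/31578) = 160647*(-1/31578) = -53549/10526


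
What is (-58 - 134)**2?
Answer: 36864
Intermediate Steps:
(-58 - 134)**2 = (-192)**2 = 36864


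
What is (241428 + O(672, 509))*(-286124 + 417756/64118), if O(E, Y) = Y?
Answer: -2219201109648406/32059 ≈ -6.9222e+10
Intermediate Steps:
(241428 + O(672, 509))*(-286124 + 417756/64118) = (241428 + 509)*(-286124 + 417756/64118) = 241937*(-286124 + 417756*(1/64118)) = 241937*(-286124 + 208878/32059) = 241937*(-9172640438/32059) = -2219201109648406/32059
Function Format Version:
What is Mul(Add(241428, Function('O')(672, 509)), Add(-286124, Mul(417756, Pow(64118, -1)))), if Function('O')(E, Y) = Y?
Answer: Rational(-2219201109648406, 32059) ≈ -6.9222e+10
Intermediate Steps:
Mul(Add(241428, Function('O')(672, 509)), Add(-286124, Mul(417756, Pow(64118, -1)))) = Mul(Add(241428, 509), Add(-286124, Mul(417756, Pow(64118, -1)))) = Mul(241937, Add(-286124, Mul(417756, Rational(1, 64118)))) = Mul(241937, Add(-286124, Rational(208878, 32059))) = Mul(241937, Rational(-9172640438, 32059)) = Rational(-2219201109648406, 32059)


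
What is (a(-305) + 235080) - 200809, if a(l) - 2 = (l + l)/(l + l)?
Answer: 34274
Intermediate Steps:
a(l) = 3 (a(l) = 2 + (l + l)/(l + l) = 2 + (2*l)/((2*l)) = 2 + (2*l)*(1/(2*l)) = 2 + 1 = 3)
(a(-305) + 235080) - 200809 = (3 + 235080) - 200809 = 235083 - 200809 = 34274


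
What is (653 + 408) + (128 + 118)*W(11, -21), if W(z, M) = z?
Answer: 3767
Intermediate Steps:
(653 + 408) + (128 + 118)*W(11, -21) = (653 + 408) + (128 + 118)*11 = 1061 + 246*11 = 1061 + 2706 = 3767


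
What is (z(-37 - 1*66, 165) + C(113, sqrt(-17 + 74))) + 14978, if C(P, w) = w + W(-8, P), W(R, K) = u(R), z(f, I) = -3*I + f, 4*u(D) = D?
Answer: 14378 + sqrt(57) ≈ 14386.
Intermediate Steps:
u(D) = D/4
z(f, I) = f - 3*I
W(R, K) = R/4
C(P, w) = -2 + w (C(P, w) = w + (1/4)*(-8) = w - 2 = -2 + w)
(z(-37 - 1*66, 165) + C(113, sqrt(-17 + 74))) + 14978 = (((-37 - 1*66) - 3*165) + (-2 + sqrt(-17 + 74))) + 14978 = (((-37 - 66) - 495) + (-2 + sqrt(57))) + 14978 = ((-103 - 495) + (-2 + sqrt(57))) + 14978 = (-598 + (-2 + sqrt(57))) + 14978 = (-600 + sqrt(57)) + 14978 = 14378 + sqrt(57)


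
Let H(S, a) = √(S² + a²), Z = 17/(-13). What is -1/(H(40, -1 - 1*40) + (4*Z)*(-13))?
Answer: -4/79 + √3281/1343 ≈ -0.0079821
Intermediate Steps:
Z = -17/13 (Z = 17*(-1/13) = -17/13 ≈ -1.3077)
-1/(H(40, -1 - 1*40) + (4*Z)*(-13)) = -1/(√(40² + (-1 - 1*40)²) + (4*(-17/13))*(-13)) = -1/(√(1600 + (-1 - 40)²) - 68/13*(-13)) = -1/(√(1600 + (-41)²) + 68) = -1/(√(1600 + 1681) + 68) = -1/(√3281 + 68) = -1/(68 + √3281)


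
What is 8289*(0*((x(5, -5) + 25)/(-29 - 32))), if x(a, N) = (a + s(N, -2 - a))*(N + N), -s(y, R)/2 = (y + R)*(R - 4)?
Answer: 0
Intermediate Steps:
s(y, R) = -2*(-4 + R)*(R + y) (s(y, R) = -2*(y + R)*(R - 4) = -2*(R + y)*(-4 + R) = -2*(-4 + R)*(R + y))
x(a, N) = 2*N*(-16 - 7*a - 2*(-2 - a)² + 8*N - 2*N*(-2 - a)) (x(a, N) = (a + (-2*(-2 - a)² + 8*(-2 - a) + 8*N - 2*(-2 - a)*N))*(N + N) = (a + (-2*(-2 - a)² + (-16 - 8*a) + 8*N - 2*N*(-2 - a)))*(2*N) = (a + (-16 - 8*a - 2*(-2 - a)² + 8*N - 2*N*(-2 - a)))*(2*N) = (-16 - 7*a - 2*(-2 - a)² + 8*N - 2*N*(-2 - a))*(2*N) = 2*N*(-16 - 7*a - 2*(-2 - a)² + 8*N - 2*N*(-2 - a)))
8289*(0*((x(5, -5) + 25)/(-29 - 32))) = 8289*(0*((2*(-5)*(-24 - 15*5 - 2*5² + 12*(-5) + 2*(-5)*5) + 25)/(-29 - 32))) = 8289*(0*((2*(-5)*(-24 - 75 - 2*25 - 60 - 50) + 25)/(-61))) = 8289*(0*((2*(-5)*(-24 - 75 - 50 - 60 - 50) + 25)*(-1/61))) = 8289*(0*((2*(-5)*(-259) + 25)*(-1/61))) = 8289*(0*((2590 + 25)*(-1/61))) = 8289*(0*(2615*(-1/61))) = 8289*(0*(-2615/61)) = 8289*0 = 0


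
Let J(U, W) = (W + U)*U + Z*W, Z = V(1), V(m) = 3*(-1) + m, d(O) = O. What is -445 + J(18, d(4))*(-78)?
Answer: -30709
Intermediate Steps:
V(m) = -3 + m
Z = -2 (Z = -3 + 1 = -2)
J(U, W) = -2*W + U*(U + W) (J(U, W) = (W + U)*U - 2*W = (U + W)*U - 2*W = U*(U + W) - 2*W = -2*W + U*(U + W))
-445 + J(18, d(4))*(-78) = -445 + (18**2 - 2*4 + 18*4)*(-78) = -445 + (324 - 8 + 72)*(-78) = -445 + 388*(-78) = -445 - 30264 = -30709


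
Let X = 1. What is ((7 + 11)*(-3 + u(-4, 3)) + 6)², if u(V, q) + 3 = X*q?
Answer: 2304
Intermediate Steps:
u(V, q) = -3 + q (u(V, q) = -3 + 1*q = -3 + q)
((7 + 11)*(-3 + u(-4, 3)) + 6)² = ((7 + 11)*(-3 + (-3 + 3)) + 6)² = (18*(-3 + 0) + 6)² = (18*(-3) + 6)² = (-54 + 6)² = (-48)² = 2304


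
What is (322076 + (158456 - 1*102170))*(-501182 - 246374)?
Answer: -282846783272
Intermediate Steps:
(322076 + (158456 - 1*102170))*(-501182 - 246374) = (322076 + (158456 - 102170))*(-747556) = (322076 + 56286)*(-747556) = 378362*(-747556) = -282846783272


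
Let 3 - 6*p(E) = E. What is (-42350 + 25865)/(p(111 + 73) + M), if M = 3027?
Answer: -98910/17981 ≈ -5.5008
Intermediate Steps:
p(E) = ½ - E/6
(-42350 + 25865)/(p(111 + 73) + M) = (-42350 + 25865)/((½ - (111 + 73)/6) + 3027) = -16485/((½ - ⅙*184) + 3027) = -16485/((½ - 92/3) + 3027) = -16485/(-181/6 + 3027) = -16485/17981/6 = -16485*6/17981 = -98910/17981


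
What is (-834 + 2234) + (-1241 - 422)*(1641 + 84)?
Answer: -2867275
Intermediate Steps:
(-834 + 2234) + (-1241 - 422)*(1641 + 84) = 1400 - 1663*1725 = 1400 - 2868675 = -2867275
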